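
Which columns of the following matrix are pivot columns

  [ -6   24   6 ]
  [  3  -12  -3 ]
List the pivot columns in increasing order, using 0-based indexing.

0

R1 → -1/6·R1
  [ 1   -4  -1 ]
  [ 3  -12  -3 ]
R2 → R2 − 3·R1
  [ 1  -4  -1 ]
  [ 0   0   0 ]
Pivot columns are the columns containing a leading 1.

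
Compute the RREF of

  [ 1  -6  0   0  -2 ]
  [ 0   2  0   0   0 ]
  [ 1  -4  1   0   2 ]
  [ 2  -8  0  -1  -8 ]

[[1, 0, 0, 0, -2], [0, 1, 0, 0, 0], [0, 0, 1, 0, 4], [0, 0, 0, 1, 4]]

ρ3 ← ρ3 − ρ1
  [ 1  -6  0   0  -2 ]
  [ 0   2  0   0   0 ]
  [ 0   2  1   0   4 ]
  [ 2  -8  0  -1  -8 ]
ρ4 ← ρ4 − 2·ρ1
  [ 1  -6  0   0  -2 ]
  [ 0   2  0   0   0 ]
  [ 0   2  1   0   4 ]
  [ 0   4  0  -1  -4 ]
ρ2 ← 1/2·ρ2
  [ 1  -6  0   0  -2 ]
  [ 0   1  0   0   0 ]
  [ 0   2  1   0   4 ]
  [ 0   4  0  -1  -4 ]
ρ3 ← ρ3 − 2·ρ2
  [ 1  -6  0   0  -2 ]
  [ 0   1  0   0   0 ]
  [ 0   0  1   0   4 ]
  [ 0   4  0  -1  -4 ]
ρ4 ← ρ4 − 4·ρ2
  [ 1  -6  0   0  -2 ]
  [ 0   1  0   0   0 ]
  [ 0   0  1   0   4 ]
  [ 0   0  0  -1  -4 ]
ρ4 ← -1·ρ4
  [ 1  -6  0  0  -2 ]
  [ 0   1  0  0   0 ]
  [ 0   0  1  0   4 ]
  [ 0   0  0  1   4 ]
ρ1 ← ρ1 + 6·ρ2
  [ 1  0  0  0  -2 ]
  [ 0  1  0  0   0 ]
  [ 0  0  1  0   4 ]
  [ 0  0  0  1   4 ]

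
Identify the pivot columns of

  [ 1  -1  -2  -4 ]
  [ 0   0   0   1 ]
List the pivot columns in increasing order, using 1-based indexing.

ρ1 := ρ1 + 4·ρ2
  [ 1  -1  -2  0 ]
  [ 0   0   0  1 ]
Pivot columns are the columns containing a leading 1.

1, 4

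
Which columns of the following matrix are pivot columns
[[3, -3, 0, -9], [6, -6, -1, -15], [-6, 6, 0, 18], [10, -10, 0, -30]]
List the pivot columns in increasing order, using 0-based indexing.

0, 2

ρ1 ← 1/3·ρ1
  [  1   -1   0   -3 ]
  [  6   -6  -1  -15 ]
  [ -6    6   0   18 ]
  [ 10  -10   0  -30 ]
ρ2 ← ρ2 − 6·ρ1
  [  1   -1   0   -3 ]
  [  0    0  -1    3 ]
  [ -6    6   0   18 ]
  [ 10  -10   0  -30 ]
ρ3 ← ρ3 + 6·ρ1
  [  1   -1   0   -3 ]
  [  0    0  -1    3 ]
  [  0    0   0    0 ]
  [ 10  -10   0  -30 ]
ρ4 ← ρ4 − 10·ρ1
  [ 1  -1   0  -3 ]
  [ 0   0  -1   3 ]
  [ 0   0   0   0 ]
  [ 0   0   0   0 ]
ρ2 ← -1·ρ2
  [ 1  -1  0  -3 ]
  [ 0   0  1  -3 ]
  [ 0   0  0   0 ]
  [ 0   0  0   0 ]
Pivot columns are the columns containing a leading 1.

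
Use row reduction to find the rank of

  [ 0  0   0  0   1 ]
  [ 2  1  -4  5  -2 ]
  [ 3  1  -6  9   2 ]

R1 <=> R2
  [ 2  1  -4  5  -2 ]
  [ 0  0   0  0   1 ]
  [ 3  1  -6  9   2 ]
R1 -> 1/2·R1
  [ 1  1/2  -2  5/2  -1 ]
  [ 0    0   0    0   1 ]
  [ 3    1  -6    9   2 ]
R3 -> R3 − 3·R1
  [ 1   1/2  -2  5/2  -1 ]
  [ 0     0   0    0   1 ]
  [ 0  -1/2   0  3/2   5 ]
R2 <=> R3
  [ 1   1/2  -2  5/2  -1 ]
  [ 0  -1/2   0  3/2   5 ]
  [ 0     0   0    0   1 ]
R2 -> -2·R2
  [ 1  1/2  -2  5/2   -1 ]
  [ 0    1   0   -3  -10 ]
  [ 0    0   0    0    1 ]
R2 -> R2 + 10·R3
  [ 1  1/2  -2  5/2  -1 ]
  [ 0    1   0   -3   0 ]
  [ 0    0   0    0   1 ]
R1 -> R1 + R3
  [ 1  1/2  -2  5/2  0 ]
  [ 0    1   0   -3  0 ]
  [ 0    0   0    0  1 ]
R1 -> R1 − 1/2·R2
  [ 1  0  -2   4  0 ]
  [ 0  1   0  -3  0 ]
  [ 0  0   0   0  1 ]
The reduced form has 3 nonzero rows.

rank = 3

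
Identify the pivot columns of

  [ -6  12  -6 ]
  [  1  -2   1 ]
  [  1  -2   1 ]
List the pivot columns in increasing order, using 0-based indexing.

R1 -> -1/6·R1
R2 -> R2 − R1
R3 -> R3 − R1
Pivot columns are the columns containing a leading 1.

0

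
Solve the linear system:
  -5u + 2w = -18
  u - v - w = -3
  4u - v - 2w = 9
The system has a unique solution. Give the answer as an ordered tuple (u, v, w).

Form the augmented matrix and row-reduce:
  [ -5   0   2  |  -18 ]
  [  1  -1  -1  |   -3 ]
  [  4  -1  -2  |    9 ]
R1 ← -1/5·R1
R2 ← R2 − R1
R3 ← R3 − 4·R1
R2 ← -1·R2
R3 ← R3 + R2
R3 ← 5·R3
R2 ← R2 − 3/5·R3
R1 ← R1 + 2/5·R3
Reading off the last column: u = 6, v = 3, w = 6.

(6, 3, 6)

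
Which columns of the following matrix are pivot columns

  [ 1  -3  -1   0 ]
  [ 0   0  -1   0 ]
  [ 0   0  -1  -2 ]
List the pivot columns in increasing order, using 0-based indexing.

Multiply R2 by -1.
  [ 1  -3  -1   0 ]
  [ 0   0   1   0 ]
  [ 0   0  -1  -2 ]
Add R2 to R3.
  [ 1  -3  -1   0 ]
  [ 0   0   1   0 ]
  [ 0   0   0  -2 ]
Multiply R3 by -1/2.
  [ 1  -3  -1  0 ]
  [ 0   0   1  0 ]
  [ 0   0   0  1 ]
Add R2 to R1.
  [ 1  -3  0  0 ]
  [ 0   0  1  0 ]
  [ 0   0  0  1 ]
Pivot columns are the columns containing a leading 1.

0, 2, 3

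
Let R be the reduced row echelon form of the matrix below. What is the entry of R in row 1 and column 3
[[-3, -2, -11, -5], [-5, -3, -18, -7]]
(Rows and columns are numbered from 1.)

Multiply R1 by -1/3.
Add 5 times R1 to R2.
Multiply R2 by 3.
Subtract 2/3 times R2 from R1.

3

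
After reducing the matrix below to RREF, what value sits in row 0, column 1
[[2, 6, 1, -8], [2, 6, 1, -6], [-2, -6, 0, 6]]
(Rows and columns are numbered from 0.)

Multiply R1 by 1/2.
  [  1   3  1/2  -4 ]
  [  2   6    1  -6 ]
  [ -2  -6    0   6 ]
Subtract 2 times R1 from R2.
  [  1   3  1/2  -4 ]
  [  0   0    0   2 ]
  [ -2  -6    0   6 ]
Add 2 times R1 to R3.
  [ 1  3  1/2  -4 ]
  [ 0  0    0   2 ]
  [ 0  0    1  -2 ]
Swap R2 and R3.
  [ 1  3  1/2  -4 ]
  [ 0  0    1  -2 ]
  [ 0  0    0   2 ]
Multiply R3 by 1/2.
  [ 1  3  1/2  -4 ]
  [ 0  0    1  -2 ]
  [ 0  0    0   1 ]
Add 2 times R3 to R2.
  [ 1  3  1/2  -4 ]
  [ 0  0    1   0 ]
  [ 0  0    0   1 ]
Add 4 times R3 to R1.
  [ 1  3  1/2  0 ]
  [ 0  0    1  0 ]
  [ 0  0    0  1 ]
Subtract 1/2 times R2 from R1.
  [ 1  3  0  0 ]
  [ 0  0  1  0 ]
  [ 0  0  0  1 ]

3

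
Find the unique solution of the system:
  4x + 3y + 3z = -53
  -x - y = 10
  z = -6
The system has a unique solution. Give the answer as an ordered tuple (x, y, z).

(-5, -5, -6)

Form the augmented matrix and row-reduce:
  [  4   3  3  |  -53 ]
  [ -1  -1  0  |   10 ]
  [  0   0  1  |   -6 ]
Multiply r1 by 1/4.
  [  1  3/4  3/4  |  -53/4 ]
  [ -1   -1    0  |     10 ]
  [  0    0    1  |     -6 ]
Add r1 to r2.
  [ 1   3/4  3/4  |  -53/4 ]
  [ 0  -1/4  3/4  |  -13/4 ]
  [ 0     0    1  |     -6 ]
Multiply r2 by -4.
  [ 1  3/4  3/4  |  -53/4 ]
  [ 0    1   -3  |     13 ]
  [ 0    0    1  |     -6 ]
Add 3 times r3 to r2.
  [ 1  3/4  3/4  |  -53/4 ]
  [ 0    1    0  |     -5 ]
  [ 0    0    1  |     -6 ]
Subtract 3/4 times r3 from r1.
  [ 1  3/4  0  |  -35/4 ]
  [ 0    1  0  |     -5 ]
  [ 0    0  1  |     -6 ]
Subtract 3/4 times r2 from r1.
  [ 1  0  0  |  -5 ]
  [ 0  1  0  |  -5 ]
  [ 0  0  1  |  -6 ]
Reading off the last column: x = -5, y = -5, z = -6.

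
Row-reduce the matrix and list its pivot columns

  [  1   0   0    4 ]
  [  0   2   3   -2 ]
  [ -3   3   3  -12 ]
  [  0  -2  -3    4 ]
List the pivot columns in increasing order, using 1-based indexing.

1, 2, 3, 4

R3 := R3 + 3·R1
  [ 1   0   0   4 ]
  [ 0   2   3  -2 ]
  [ 0   3   3   0 ]
  [ 0  -2  -3   4 ]
R2 := 1/2·R2
  [ 1   0    0   4 ]
  [ 0   1  3/2  -1 ]
  [ 0   3    3   0 ]
  [ 0  -2   -3   4 ]
R3 := R3 − 3·R2
  [ 1   0     0   4 ]
  [ 0   1   3/2  -1 ]
  [ 0   0  -3/2   3 ]
  [ 0  -2    -3   4 ]
R4 := R4 + 2·R2
  [ 1  0     0   4 ]
  [ 0  1   3/2  -1 ]
  [ 0  0  -3/2   3 ]
  [ 0  0     0   2 ]
R3 := -2/3·R3
  [ 1  0    0   4 ]
  [ 0  1  3/2  -1 ]
  [ 0  0    1  -2 ]
  [ 0  0    0   2 ]
R4 := 1/2·R4
  [ 1  0    0   4 ]
  [ 0  1  3/2  -1 ]
  [ 0  0    1  -2 ]
  [ 0  0    0   1 ]
R3 := R3 + 2·R4
  [ 1  0    0   4 ]
  [ 0  1  3/2  -1 ]
  [ 0  0    1   0 ]
  [ 0  0    0   1 ]
R2 := R2 + R4
  [ 1  0    0  4 ]
  [ 0  1  3/2  0 ]
  [ 0  0    1  0 ]
  [ 0  0    0  1 ]
R1 := R1 − 4·R4
  [ 1  0    0  0 ]
  [ 0  1  3/2  0 ]
  [ 0  0    1  0 ]
  [ 0  0    0  1 ]
R2 := R2 − 3/2·R3
  [ 1  0  0  0 ]
  [ 0  1  0  0 ]
  [ 0  0  1  0 ]
  [ 0  0  0  1 ]
Pivot columns are the columns containing a leading 1.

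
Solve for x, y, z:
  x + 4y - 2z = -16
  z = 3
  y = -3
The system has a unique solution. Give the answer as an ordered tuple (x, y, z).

Form the augmented matrix and row-reduce:
  [ 1  4  -2  |  -16 ]
  [ 0  0   1  |    3 ]
  [ 0  1   0  |   -3 ]
R2 <=> R3
  [ 1  4  -2  |  -16 ]
  [ 0  1   0  |   -3 ]
  [ 0  0   1  |    3 ]
R1 → R1 + 2·R3
  [ 1  4  0  |  -10 ]
  [ 0  1  0  |   -3 ]
  [ 0  0  1  |    3 ]
R1 → R1 − 4·R2
  [ 1  0  0  |   2 ]
  [ 0  1  0  |  -3 ]
  [ 0  0  1  |   3 ]
Reading off the last column: x = 2, y = -3, z = 3.

(2, -3, 3)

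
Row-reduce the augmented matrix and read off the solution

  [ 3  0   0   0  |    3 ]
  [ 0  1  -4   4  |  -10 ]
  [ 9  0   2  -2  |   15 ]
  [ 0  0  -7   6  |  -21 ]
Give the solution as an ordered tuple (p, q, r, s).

(1, 2, 3, 0)

ρ1 ← 1/3·ρ1
  [ 1  0   0   0  |    1 ]
  [ 0  1  -4   4  |  -10 ]
  [ 9  0   2  -2  |   15 ]
  [ 0  0  -7   6  |  -21 ]
ρ3 ← ρ3 − 9·ρ1
  [ 1  0   0   0  |    1 ]
  [ 0  1  -4   4  |  -10 ]
  [ 0  0   2  -2  |    6 ]
  [ 0  0  -7   6  |  -21 ]
ρ3 ← 1/2·ρ3
  [ 1  0   0   0  |    1 ]
  [ 0  1  -4   4  |  -10 ]
  [ 0  0   1  -1  |    3 ]
  [ 0  0  -7   6  |  -21 ]
ρ4 ← ρ4 + 7·ρ3
  [ 1  0   0   0  |    1 ]
  [ 0  1  -4   4  |  -10 ]
  [ 0  0   1  -1  |    3 ]
  [ 0  0   0  -1  |    0 ]
ρ4 ← -1·ρ4
  [ 1  0   0   0  |    1 ]
  [ 0  1  -4   4  |  -10 ]
  [ 0  0   1  -1  |    3 ]
  [ 0  0   0   1  |    0 ]
ρ3 ← ρ3 + ρ4
  [ 1  0   0  0  |    1 ]
  [ 0  1  -4  4  |  -10 ]
  [ 0  0   1  0  |    3 ]
  [ 0  0   0  1  |    0 ]
ρ2 ← ρ2 − 4·ρ4
  [ 1  0   0  0  |    1 ]
  [ 0  1  -4  0  |  -10 ]
  [ 0  0   1  0  |    3 ]
  [ 0  0   0  1  |    0 ]
ρ2 ← ρ2 + 4·ρ3
  [ 1  0  0  0  |  1 ]
  [ 0  1  0  0  |  2 ]
  [ 0  0  1  0  |  3 ]
  [ 0  0  0  1  |  0 ]
Reading off the last column: p = 1, q = 2, r = 3, s = 0.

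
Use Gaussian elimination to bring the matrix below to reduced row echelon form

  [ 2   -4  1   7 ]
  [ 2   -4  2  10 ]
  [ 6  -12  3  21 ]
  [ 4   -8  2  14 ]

[[1, -2, 0, 2], [0, 0, 1, 3], [0, 0, 0, 0], [0, 0, 0, 0]]

R1 → 1/2·R1
R2 → R2 − 2·R1
R3 → R3 − 6·R1
R4 → R4 − 4·R1
R1 → R1 − 1/2·R2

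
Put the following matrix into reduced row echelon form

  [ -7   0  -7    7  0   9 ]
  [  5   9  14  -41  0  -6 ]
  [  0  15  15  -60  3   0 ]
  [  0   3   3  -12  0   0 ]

[[1, 0, 1, -1, 0, 0], [0, 1, 1, -4, 0, 0], [0, 0, 0, 0, 1, 0], [0, 0, 0, 0, 0, 1]]

Multiply R1 by -1/7.
  [ 1   0   1   -1  0  -9/7 ]
  [ 5   9  14  -41  0    -6 ]
  [ 0  15  15  -60  3     0 ]
  [ 0   3   3  -12  0     0 ]
Subtract 5 times R1 from R2.
  [ 1   0   1   -1  0  -9/7 ]
  [ 0   9   9  -36  0   3/7 ]
  [ 0  15  15  -60  3     0 ]
  [ 0   3   3  -12  0     0 ]
Multiply R2 by 1/9.
  [ 1   0   1   -1  0  -9/7 ]
  [ 0   1   1   -4  0  1/21 ]
  [ 0  15  15  -60  3     0 ]
  [ 0   3   3  -12  0     0 ]
Subtract 15 times R2 from R3.
  [ 1  0  1   -1  0  -9/7 ]
  [ 0  1  1   -4  0  1/21 ]
  [ 0  0  0    0  3  -5/7 ]
  [ 0  3  3  -12  0     0 ]
Subtract 3 times R2 from R4.
  [ 1  0  1  -1  0  -9/7 ]
  [ 0  1  1  -4  0  1/21 ]
  [ 0  0  0   0  3  -5/7 ]
  [ 0  0  0   0  0  -1/7 ]
Multiply R3 by 1/3.
  [ 1  0  1  -1  0   -9/7 ]
  [ 0  1  1  -4  0   1/21 ]
  [ 0  0  0   0  1  -5/21 ]
  [ 0  0  0   0  0   -1/7 ]
Multiply R4 by -7.
  [ 1  0  1  -1  0   -9/7 ]
  [ 0  1  1  -4  0   1/21 ]
  [ 0  0  0   0  1  -5/21 ]
  [ 0  0  0   0  0      1 ]
Add 5/21 times R4 to R3.
  [ 1  0  1  -1  0  -9/7 ]
  [ 0  1  1  -4  0  1/21 ]
  [ 0  0  0   0  1     0 ]
  [ 0  0  0   0  0     1 ]
Subtract 1/21 times R4 from R2.
  [ 1  0  1  -1  0  -9/7 ]
  [ 0  1  1  -4  0     0 ]
  [ 0  0  0   0  1     0 ]
  [ 0  0  0   0  0     1 ]
Add 9/7 times R4 to R1.
  [ 1  0  1  -1  0  0 ]
  [ 0  1  1  -4  0  0 ]
  [ 0  0  0   0  1  0 ]
  [ 0  0  0   0  0  1 ]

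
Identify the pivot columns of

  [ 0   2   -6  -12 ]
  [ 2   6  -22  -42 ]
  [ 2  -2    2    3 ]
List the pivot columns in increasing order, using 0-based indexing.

0, 1, 3

Swap r1 and r2.
Multiply r1 by 1/2.
Subtract 2 times r1 from r3.
Multiply r2 by 1/2.
Add 8 times r2 to r3.
Multiply r3 by -1/3.
Add 6 times r3 to r2.
Add 21 times r3 to r1.
Subtract 3 times r2 from r1.
Pivot columns are the columns containing a leading 1.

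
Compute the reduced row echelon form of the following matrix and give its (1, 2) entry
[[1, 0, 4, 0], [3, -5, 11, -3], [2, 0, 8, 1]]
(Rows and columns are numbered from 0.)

R2 ← R2 − 3·R1
R3 ← R3 − 2·R1
R2 ← -1/5·R2
R2 ← R2 − 3/5·R3

1/5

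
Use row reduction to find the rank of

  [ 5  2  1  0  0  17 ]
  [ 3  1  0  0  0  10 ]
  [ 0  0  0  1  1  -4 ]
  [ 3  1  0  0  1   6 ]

r1 → 1/5·r1
  [ 1  2/5  1/5  0  0  17/5 ]
  [ 3    1    0  0  0    10 ]
  [ 0    0    0  1  1    -4 ]
  [ 3    1    0  0  1     6 ]
r2 → r2 − 3·r1
  [ 1   2/5   1/5  0  0  17/5 ]
  [ 0  -1/5  -3/5  0  0  -1/5 ]
  [ 0     0     0  1  1    -4 ]
  [ 3     1     0  0  1     6 ]
r4 → r4 − 3·r1
  [ 1   2/5   1/5  0  0   17/5 ]
  [ 0  -1/5  -3/5  0  0   -1/5 ]
  [ 0     0     0  1  1     -4 ]
  [ 0  -1/5  -3/5  0  1  -21/5 ]
r2 → -5·r2
  [ 1   2/5   1/5  0  0   17/5 ]
  [ 0     1     3  0  0      1 ]
  [ 0     0     0  1  1     -4 ]
  [ 0  -1/5  -3/5  0  1  -21/5 ]
r4 → r4 + 1/5·r2
  [ 1  2/5  1/5  0  0  17/5 ]
  [ 0    1    3  0  0     1 ]
  [ 0    0    0  1  1    -4 ]
  [ 0    0    0  0  1    -4 ]
r3 → r3 − r4
  [ 1  2/5  1/5  0  0  17/5 ]
  [ 0    1    3  0  0     1 ]
  [ 0    0    0  1  0     0 ]
  [ 0    0    0  0  1    -4 ]
r1 → r1 − 2/5·r2
  [ 1  0  -1  0  0   3 ]
  [ 0  1   3  0  0   1 ]
  [ 0  0   0  1  0   0 ]
  [ 0  0   0  0  1  -4 ]
The reduced form has 4 nonzero rows.

rank = 4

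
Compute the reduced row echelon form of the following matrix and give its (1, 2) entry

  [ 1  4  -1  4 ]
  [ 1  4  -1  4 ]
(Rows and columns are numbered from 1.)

4

R2 → R2 − R1
  [ 1  4  -1  4 ]
  [ 0  0   0  0 ]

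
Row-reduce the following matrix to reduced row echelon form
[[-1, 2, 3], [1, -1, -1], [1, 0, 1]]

R1 -> -1·R1
  [ 1  -2  -3 ]
  [ 1  -1  -1 ]
  [ 1   0   1 ]
R2 -> R2 − R1
  [ 1  -2  -3 ]
  [ 0   1   2 ]
  [ 1   0   1 ]
R3 -> R3 − R1
  [ 1  -2  -3 ]
  [ 0   1   2 ]
  [ 0   2   4 ]
R3 -> R3 − 2·R2
  [ 1  -2  -3 ]
  [ 0   1   2 ]
  [ 0   0   0 ]
R1 -> R1 + 2·R2
  [ 1  0  1 ]
  [ 0  1  2 ]
  [ 0  0  0 ]

[[1, 0, 1], [0, 1, 2], [0, 0, 0]]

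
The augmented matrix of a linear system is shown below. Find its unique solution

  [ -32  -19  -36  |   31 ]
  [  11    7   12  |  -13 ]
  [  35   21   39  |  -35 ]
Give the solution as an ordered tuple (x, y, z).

R1 ← -1/32·R1
  [  1  19/32  9/8  |  -31/32 ]
  [ 11      7   12  |     -13 ]
  [ 35     21   39  |     -35 ]
R2 ← R2 − 11·R1
  [  1  19/32   9/8  |  -31/32 ]
  [  0  15/32  -3/8  |  -75/32 ]
  [ 35     21    39  |     -35 ]
R3 ← R3 − 35·R1
  [ 1  19/32   9/8  |  -31/32 ]
  [ 0  15/32  -3/8  |  -75/32 ]
  [ 0   7/32  -3/8  |  -35/32 ]
R2 ← 32/15·R2
  [ 1  19/32   9/8  |  -31/32 ]
  [ 0      1  -4/5  |      -5 ]
  [ 0   7/32  -3/8  |  -35/32 ]
R3 ← R3 − 7/32·R2
  [ 1  19/32   9/8  |  -31/32 ]
  [ 0      1  -4/5  |      -5 ]
  [ 0      0  -1/5  |       0 ]
R3 ← -5·R3
  [ 1  19/32   9/8  |  -31/32 ]
  [ 0      1  -4/5  |      -5 ]
  [ 0      0     1  |       0 ]
R2 ← R2 + 4/5·R3
  [ 1  19/32  9/8  |  -31/32 ]
  [ 0      1    0  |      -5 ]
  [ 0      0    1  |       0 ]
R1 ← R1 − 9/8·R3
  [ 1  19/32  0  |  -31/32 ]
  [ 0      1  0  |      -5 ]
  [ 0      0  1  |       0 ]
R1 ← R1 − 19/32·R2
  [ 1  0  0  |   2 ]
  [ 0  1  0  |  -5 ]
  [ 0  0  1  |   0 ]
Reading off the last column: x = 2, y = -5, z = 0.

(2, -5, 0)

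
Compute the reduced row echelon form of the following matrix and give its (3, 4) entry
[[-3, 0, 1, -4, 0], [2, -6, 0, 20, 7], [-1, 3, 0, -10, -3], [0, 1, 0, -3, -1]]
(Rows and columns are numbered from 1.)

ρ1 → -1/3·ρ1
  [  1   0  -1/3  4/3   0 ]
  [  2  -6     0   20   7 ]
  [ -1   3     0  -10  -3 ]
  [  0   1     0   -3  -1 ]
ρ2 → ρ2 − 2·ρ1
  [  1   0  -1/3   4/3   0 ]
  [  0  -6   2/3  52/3   7 ]
  [ -1   3     0   -10  -3 ]
  [  0   1     0    -3  -1 ]
ρ3 → ρ3 + ρ1
  [ 1   0  -1/3    4/3   0 ]
  [ 0  -6   2/3   52/3   7 ]
  [ 0   3  -1/3  -26/3  -3 ]
  [ 0   1     0     -3  -1 ]
ρ2 → -1/6·ρ2
  [ 1  0  -1/3    4/3     0 ]
  [ 0  1  -1/9  -26/9  -7/6 ]
  [ 0  3  -1/3  -26/3    -3 ]
  [ 0  1     0     -3    -1 ]
ρ3 → ρ3 − 3·ρ2
  [ 1  0  -1/3    4/3     0 ]
  [ 0  1  -1/9  -26/9  -7/6 ]
  [ 0  0     0      0   1/2 ]
  [ 0  1     0     -3    -1 ]
ρ4 → ρ4 − ρ2
  [ 1  0  -1/3    4/3     0 ]
  [ 0  1  -1/9  -26/9  -7/6 ]
  [ 0  0     0      0   1/2 ]
  [ 0  0   1/9   -1/9   1/6 ]
ρ3 <=> ρ4
  [ 1  0  -1/3    4/3     0 ]
  [ 0  1  -1/9  -26/9  -7/6 ]
  [ 0  0   1/9   -1/9   1/6 ]
  [ 0  0     0      0   1/2 ]
ρ3 → 9·ρ3
  [ 1  0  -1/3    4/3     0 ]
  [ 0  1  -1/9  -26/9  -7/6 ]
  [ 0  0     1     -1   3/2 ]
  [ 0  0     0      0   1/2 ]
ρ4 → 2·ρ4
  [ 1  0  -1/3    4/3     0 ]
  [ 0  1  -1/9  -26/9  -7/6 ]
  [ 0  0     1     -1   3/2 ]
  [ 0  0     0      0     1 ]
ρ3 → ρ3 − 3/2·ρ4
  [ 1  0  -1/3    4/3     0 ]
  [ 0  1  -1/9  -26/9  -7/6 ]
  [ 0  0     1     -1     0 ]
  [ 0  0     0      0     1 ]
ρ2 → ρ2 + 7/6·ρ4
  [ 1  0  -1/3    4/3  0 ]
  [ 0  1  -1/9  -26/9  0 ]
  [ 0  0     1     -1  0 ]
  [ 0  0     0      0  1 ]
ρ2 → ρ2 + 1/9·ρ3
  [ 1  0  -1/3  4/3  0 ]
  [ 0  1     0   -3  0 ]
  [ 0  0     1   -1  0 ]
  [ 0  0     0    0  1 ]
ρ1 → ρ1 + 1/3·ρ3
  [ 1  0  0   1  0 ]
  [ 0  1  0  -3  0 ]
  [ 0  0  1  -1  0 ]
  [ 0  0  0   0  1 ]

-1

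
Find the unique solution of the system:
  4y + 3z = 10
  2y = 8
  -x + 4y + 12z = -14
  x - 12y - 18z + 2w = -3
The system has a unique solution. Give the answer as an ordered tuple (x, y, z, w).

(6, 4, -2, 3/2)

Form the augmented matrix and row-reduce:
  [  0    4    3  0  |   10 ]
  [  0    2    0  0  |    8 ]
  [ -1    4   12  0  |  -14 ]
  [  1  -12  -18  2  |   -3 ]
R1 <-> R3
R1 → -1·R1
R4 → R4 − R1
R2 → 1/2·R2
R3 → R3 − 4·R2
R4 → R4 + 8·R2
R3 → 1/3·R3
R4 → R4 + 6·R3
R4 → 1/2·R4
R1 → R1 + 12·R3
R1 → R1 + 4·R2
Reading off the last column: x = 6, y = 4, z = -2, w = 3/2.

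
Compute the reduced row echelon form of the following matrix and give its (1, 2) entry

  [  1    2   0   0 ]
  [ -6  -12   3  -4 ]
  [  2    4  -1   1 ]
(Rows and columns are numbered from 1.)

R2 ← R2 + 6·R1
  [ 1  2   0   0 ]
  [ 0  0   3  -4 ]
  [ 2  4  -1   1 ]
R3 ← R3 − 2·R1
  [ 1  2   0   0 ]
  [ 0  0   3  -4 ]
  [ 0  0  -1   1 ]
R2 ← 1/3·R2
  [ 1  2   0     0 ]
  [ 0  0   1  -4/3 ]
  [ 0  0  -1     1 ]
R3 ← R3 + R2
  [ 1  2  0     0 ]
  [ 0  0  1  -4/3 ]
  [ 0  0  0  -1/3 ]
R3 ← -3·R3
  [ 1  2  0     0 ]
  [ 0  0  1  -4/3 ]
  [ 0  0  0     1 ]
R2 ← R2 + 4/3·R3
  [ 1  2  0  0 ]
  [ 0  0  1  0 ]
  [ 0  0  0  1 ]

2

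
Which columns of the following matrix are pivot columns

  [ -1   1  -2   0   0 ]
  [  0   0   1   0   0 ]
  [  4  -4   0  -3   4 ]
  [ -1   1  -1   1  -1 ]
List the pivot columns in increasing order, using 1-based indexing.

1, 3, 4, 5

ρ1 → -1·ρ1
  [  1  -1   2   0   0 ]
  [  0   0   1   0   0 ]
  [  4  -4   0  -3   4 ]
  [ -1   1  -1   1  -1 ]
ρ3 → ρ3 − 4·ρ1
  [  1  -1   2   0   0 ]
  [  0   0   1   0   0 ]
  [  0   0  -8  -3   4 ]
  [ -1   1  -1   1  -1 ]
ρ4 → ρ4 + ρ1
  [ 1  -1   2   0   0 ]
  [ 0   0   1   0   0 ]
  [ 0   0  -8  -3   4 ]
  [ 0   0   1   1  -1 ]
ρ3 → ρ3 + 8·ρ2
  [ 1  -1  2   0   0 ]
  [ 0   0  1   0   0 ]
  [ 0   0  0  -3   4 ]
  [ 0   0  1   1  -1 ]
ρ4 → ρ4 − ρ2
  [ 1  -1  2   0   0 ]
  [ 0   0  1   0   0 ]
  [ 0   0  0  -3   4 ]
  [ 0   0  0   1  -1 ]
ρ3 → -1/3·ρ3
  [ 1  -1  2  0     0 ]
  [ 0   0  1  0     0 ]
  [ 0   0  0  1  -4/3 ]
  [ 0   0  0  1    -1 ]
ρ4 → ρ4 − ρ3
  [ 1  -1  2  0     0 ]
  [ 0   0  1  0     0 ]
  [ 0   0  0  1  -4/3 ]
  [ 0   0  0  0   1/3 ]
ρ4 → 3·ρ4
  [ 1  -1  2  0     0 ]
  [ 0   0  1  0     0 ]
  [ 0   0  0  1  -4/3 ]
  [ 0   0  0  0     1 ]
ρ3 → ρ3 + 4/3·ρ4
  [ 1  -1  2  0  0 ]
  [ 0   0  1  0  0 ]
  [ 0   0  0  1  0 ]
  [ 0   0  0  0  1 ]
ρ1 → ρ1 − 2·ρ2
  [ 1  -1  0  0  0 ]
  [ 0   0  1  0  0 ]
  [ 0   0  0  1  0 ]
  [ 0   0  0  0  1 ]
Pivot columns are the columns containing a leading 1.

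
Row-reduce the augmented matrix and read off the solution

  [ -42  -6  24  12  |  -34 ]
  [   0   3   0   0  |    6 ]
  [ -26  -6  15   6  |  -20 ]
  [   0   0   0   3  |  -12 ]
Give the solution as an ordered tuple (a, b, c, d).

(-1, 2, -2/3, -4)

r1 ← -1/42·r1
r3 ← r3 + 26·r1
r2 ← 1/3·r2
r3 ← r3 + 16/7·r2
r3 ← 7·r3
r4 ← 1/3·r4
r3 ← r3 + 10·r4
r1 ← r1 + 2/7·r4
r1 ← r1 + 4/7·r3
r1 ← r1 − 1/7·r2
Reading off the last column: a = -1, b = 2, c = -2/3, d = -4.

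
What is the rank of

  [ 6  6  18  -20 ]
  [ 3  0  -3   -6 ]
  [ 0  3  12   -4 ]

ρ1 -> 1/6·ρ1
  [ 1  1   3  -10/3 ]
  [ 3  0  -3     -6 ]
  [ 0  3  12     -4 ]
ρ2 -> ρ2 − 3·ρ1
  [ 1   1    3  -10/3 ]
  [ 0  -3  -12      4 ]
  [ 0   3   12     -4 ]
ρ2 -> -1/3·ρ2
  [ 1  1   3  -10/3 ]
  [ 0  1   4   -4/3 ]
  [ 0  3  12     -4 ]
ρ3 -> ρ3 − 3·ρ2
  [ 1  1  3  -10/3 ]
  [ 0  1  4   -4/3 ]
  [ 0  0  0      0 ]
ρ1 -> ρ1 − ρ2
  [ 1  0  -1    -2 ]
  [ 0  1   4  -4/3 ]
  [ 0  0   0     0 ]
The reduced form has 2 nonzero rows.

rank = 2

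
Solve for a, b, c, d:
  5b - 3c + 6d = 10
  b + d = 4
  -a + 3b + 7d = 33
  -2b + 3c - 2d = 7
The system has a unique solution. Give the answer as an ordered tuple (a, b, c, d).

(-1, -1, 5, 5)

Form the augmented matrix and row-reduce:
  [  0   5  -3   6  |  10 ]
  [  0   1   0   1  |   4 ]
  [ -1   3   0   7  |  33 ]
  [  0  -2   3  -2  |   7 ]
R1 <-> R3
R1 ← -1·R1
R3 ← R3 − 5·R2
R4 ← R4 + 2·R2
R3 ← -1/3·R3
R4 ← R4 − 3·R3
R3 ← R3 + 1/3·R4
R2 ← R2 − R4
R1 ← R1 + 7·R4
R1 ← R1 + 3·R2
Reading off the last column: a = -1, b = -1, c = 5, d = 5.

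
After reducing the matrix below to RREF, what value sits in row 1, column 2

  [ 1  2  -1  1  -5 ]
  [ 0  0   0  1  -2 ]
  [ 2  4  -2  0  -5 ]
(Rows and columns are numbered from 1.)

2

R3 → R3 − 2·R1
  [ 1  2  -1   1  -5 ]
  [ 0  0   0   1  -2 ]
  [ 0  0   0  -2   5 ]
R3 → R3 + 2·R2
  [ 1  2  -1  1  -5 ]
  [ 0  0   0  1  -2 ]
  [ 0  0   0  0   1 ]
R2 → R2 + 2·R3
  [ 1  2  -1  1  -5 ]
  [ 0  0   0  1   0 ]
  [ 0  0   0  0   1 ]
R1 → R1 + 5·R3
  [ 1  2  -1  1  0 ]
  [ 0  0   0  1  0 ]
  [ 0  0   0  0  1 ]
R1 → R1 − R2
  [ 1  2  -1  0  0 ]
  [ 0  0   0  1  0 ]
  [ 0  0   0  0  1 ]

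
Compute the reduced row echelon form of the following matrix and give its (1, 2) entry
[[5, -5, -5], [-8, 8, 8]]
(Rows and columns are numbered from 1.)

ρ1 -> 1/5·ρ1
  [  1  -1  -1 ]
  [ -8   8   8 ]
ρ2 -> ρ2 + 8·ρ1
  [ 1  -1  -1 ]
  [ 0   0   0 ]

-1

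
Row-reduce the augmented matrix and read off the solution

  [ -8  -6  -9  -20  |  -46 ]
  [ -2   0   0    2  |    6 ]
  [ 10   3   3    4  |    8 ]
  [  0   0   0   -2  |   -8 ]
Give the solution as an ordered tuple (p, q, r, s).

R1 -> -1/8·R1
  [  1  3/4  9/8  5/2  |  23/4 ]
  [ -2    0    0    2  |     6 ]
  [ 10    3    3    4  |     8 ]
  [  0    0    0   -2  |    -8 ]
R2 -> R2 + 2·R1
  [  1  3/4  9/8  5/2  |  23/4 ]
  [  0  3/2  9/4    7  |  35/2 ]
  [ 10    3    3    4  |     8 ]
  [  0    0    0   -2  |    -8 ]
R3 -> R3 − 10·R1
  [ 1   3/4    9/8  5/2  |   23/4 ]
  [ 0   3/2    9/4    7  |   35/2 ]
  [ 0  -9/2  -33/4  -21  |  -99/2 ]
  [ 0     0      0   -2  |     -8 ]
R2 -> 2/3·R2
  [ 1   3/4    9/8   5/2  |   23/4 ]
  [ 0     1    3/2  14/3  |   35/3 ]
  [ 0  -9/2  -33/4   -21  |  -99/2 ]
  [ 0     0      0    -2  |     -8 ]
R3 -> R3 + 9/2·R2
  [ 1  3/4   9/8   5/2  |  23/4 ]
  [ 0    1   3/2  14/3  |  35/3 ]
  [ 0    0  -3/2     0  |     3 ]
  [ 0    0     0    -2  |    -8 ]
R3 -> -2/3·R3
  [ 1  3/4  9/8   5/2  |  23/4 ]
  [ 0    1  3/2  14/3  |  35/3 ]
  [ 0    0    1     0  |    -2 ]
  [ 0    0    0    -2  |    -8 ]
R4 -> -1/2·R4
  [ 1  3/4  9/8   5/2  |  23/4 ]
  [ 0    1  3/2  14/3  |  35/3 ]
  [ 0    0    1     0  |    -2 ]
  [ 0    0    0     1  |     4 ]
R2 -> R2 − 14/3·R4
  [ 1  3/4  9/8  5/2  |  23/4 ]
  [ 0    1  3/2    0  |    -7 ]
  [ 0    0    1    0  |    -2 ]
  [ 0    0    0    1  |     4 ]
R1 -> R1 − 5/2·R4
  [ 1  3/4  9/8  0  |  -17/4 ]
  [ 0    1  3/2  0  |     -7 ]
  [ 0    0    1  0  |     -2 ]
  [ 0    0    0  1  |      4 ]
R2 -> R2 − 3/2·R3
  [ 1  3/4  9/8  0  |  -17/4 ]
  [ 0    1    0  0  |     -4 ]
  [ 0    0    1  0  |     -2 ]
  [ 0    0    0  1  |      4 ]
R1 -> R1 − 9/8·R3
  [ 1  3/4  0  0  |  -2 ]
  [ 0    1  0  0  |  -4 ]
  [ 0    0  1  0  |  -2 ]
  [ 0    0  0  1  |   4 ]
R1 -> R1 − 3/4·R2
  [ 1  0  0  0  |   1 ]
  [ 0  1  0  0  |  -4 ]
  [ 0  0  1  0  |  -2 ]
  [ 0  0  0  1  |   4 ]
Reading off the last column: p = 1, q = -4, r = -2, s = 4.

(1, -4, -2, 4)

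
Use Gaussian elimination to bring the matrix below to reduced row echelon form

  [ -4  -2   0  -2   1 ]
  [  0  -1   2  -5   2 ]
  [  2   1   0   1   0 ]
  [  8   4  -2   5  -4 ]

Multiply r1 by -1/4.
  [ 1  1/2   0  1/2  -1/4 ]
  [ 0   -1   2   -5     2 ]
  [ 2    1   0    1     0 ]
  [ 8    4  -2    5    -4 ]
Subtract 2 times r1 from r3.
  [ 1  1/2   0  1/2  -1/4 ]
  [ 0   -1   2   -5     2 ]
  [ 0    0   0    0   1/2 ]
  [ 8    4  -2    5    -4 ]
Subtract 8 times r1 from r4.
  [ 1  1/2   0  1/2  -1/4 ]
  [ 0   -1   2   -5     2 ]
  [ 0    0   0    0   1/2 ]
  [ 0    0  -2    1    -2 ]
Multiply r2 by -1.
  [ 1  1/2   0  1/2  -1/4 ]
  [ 0    1  -2    5    -2 ]
  [ 0    0   0    0   1/2 ]
  [ 0    0  -2    1    -2 ]
Swap r3 and r4.
  [ 1  1/2   0  1/2  -1/4 ]
  [ 0    1  -2    5    -2 ]
  [ 0    0  -2    1    -2 ]
  [ 0    0   0    0   1/2 ]
Multiply r3 by -1/2.
  [ 1  1/2   0   1/2  -1/4 ]
  [ 0    1  -2     5    -2 ]
  [ 0    0   1  -1/2     1 ]
  [ 0    0   0     0   1/2 ]
Multiply r4 by 2.
  [ 1  1/2   0   1/2  -1/4 ]
  [ 0    1  -2     5    -2 ]
  [ 0    0   1  -1/2     1 ]
  [ 0    0   0     0     1 ]
Subtract r4 from r3.
  [ 1  1/2   0   1/2  -1/4 ]
  [ 0    1  -2     5    -2 ]
  [ 0    0   1  -1/2     0 ]
  [ 0    0   0     0     1 ]
Add 2 times r4 to r2.
  [ 1  1/2   0   1/2  -1/4 ]
  [ 0    1  -2     5     0 ]
  [ 0    0   1  -1/2     0 ]
  [ 0    0   0     0     1 ]
Add 1/4 times r4 to r1.
  [ 1  1/2   0   1/2  0 ]
  [ 0    1  -2     5  0 ]
  [ 0    0   1  -1/2  0 ]
  [ 0    0   0     0  1 ]
Add 2 times r3 to r2.
  [ 1  1/2  0   1/2  0 ]
  [ 0    1  0     4  0 ]
  [ 0    0  1  -1/2  0 ]
  [ 0    0  0     0  1 ]
Subtract 1/2 times r2 from r1.
  [ 1  0  0  -3/2  0 ]
  [ 0  1  0     4  0 ]
  [ 0  0  1  -1/2  0 ]
  [ 0  0  0     0  1 ]

[[1, 0, 0, -3/2, 0], [0, 1, 0, 4, 0], [0, 0, 1, -1/2, 0], [0, 0, 0, 0, 1]]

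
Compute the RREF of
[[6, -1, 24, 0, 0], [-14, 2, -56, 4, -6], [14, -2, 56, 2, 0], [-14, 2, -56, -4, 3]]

Multiply r1 by 1/6.
  [   1  -1/6    4   0   0 ]
  [ -14     2  -56   4  -6 ]
  [  14    -2   56   2   0 ]
  [ -14     2  -56  -4   3 ]
Add 14 times r1 to r2.
  [   1  -1/6    4   0   0 ]
  [   0  -1/3    0   4  -6 ]
  [  14    -2   56   2   0 ]
  [ -14     2  -56  -4   3 ]
Subtract 14 times r1 from r3.
  [   1  -1/6    4   0   0 ]
  [   0  -1/3    0   4  -6 ]
  [   0   1/3    0   2   0 ]
  [ -14     2  -56  -4   3 ]
Add 14 times r1 to r4.
  [ 1  -1/6  4   0   0 ]
  [ 0  -1/3  0   4  -6 ]
  [ 0   1/3  0   2   0 ]
  [ 0  -1/3  0  -4   3 ]
Multiply r2 by -3.
  [ 1  -1/6  4    0   0 ]
  [ 0     1  0  -12  18 ]
  [ 0   1/3  0    2   0 ]
  [ 0  -1/3  0   -4   3 ]
Subtract 1/3 times r2 from r3.
  [ 1  -1/6  4    0   0 ]
  [ 0     1  0  -12  18 ]
  [ 0     0  0    6  -6 ]
  [ 0  -1/3  0   -4   3 ]
Add 1/3 times r2 to r4.
  [ 1  -1/6  4    0   0 ]
  [ 0     1  0  -12  18 ]
  [ 0     0  0    6  -6 ]
  [ 0     0  0   -8   9 ]
Multiply r3 by 1/6.
  [ 1  -1/6  4    0   0 ]
  [ 0     1  0  -12  18 ]
  [ 0     0  0    1  -1 ]
  [ 0     0  0   -8   9 ]
Add 8 times r3 to r4.
  [ 1  -1/6  4    0   0 ]
  [ 0     1  0  -12  18 ]
  [ 0     0  0    1  -1 ]
  [ 0     0  0    0   1 ]
Add r4 to r3.
  [ 1  -1/6  4    0   0 ]
  [ 0     1  0  -12  18 ]
  [ 0     0  0    1   0 ]
  [ 0     0  0    0   1 ]
Subtract 18 times r4 from r2.
  [ 1  -1/6  4    0  0 ]
  [ 0     1  0  -12  0 ]
  [ 0     0  0    1  0 ]
  [ 0     0  0    0  1 ]
Add 12 times r3 to r2.
  [ 1  -1/6  4  0  0 ]
  [ 0     1  0  0  0 ]
  [ 0     0  0  1  0 ]
  [ 0     0  0  0  1 ]
Add 1/6 times r2 to r1.
  [ 1  0  4  0  0 ]
  [ 0  1  0  0  0 ]
  [ 0  0  0  1  0 ]
  [ 0  0  0  0  1 ]

[[1, 0, 4, 0, 0], [0, 1, 0, 0, 0], [0, 0, 0, 1, 0], [0, 0, 0, 0, 1]]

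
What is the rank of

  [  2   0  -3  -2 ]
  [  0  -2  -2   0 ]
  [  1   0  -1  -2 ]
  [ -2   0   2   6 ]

Multiply R1 by 1/2.
  [  1   0  -3/2  -1 ]
  [  0  -2    -2   0 ]
  [  1   0    -1  -2 ]
  [ -2   0     2   6 ]
Subtract R1 from R3.
  [  1   0  -3/2  -1 ]
  [  0  -2    -2   0 ]
  [  0   0   1/2  -1 ]
  [ -2   0     2   6 ]
Add 2 times R1 to R4.
  [ 1   0  -3/2  -1 ]
  [ 0  -2    -2   0 ]
  [ 0   0   1/2  -1 ]
  [ 0   0    -1   4 ]
Multiply R2 by -1/2.
  [ 1  0  -3/2  -1 ]
  [ 0  1     1   0 ]
  [ 0  0   1/2  -1 ]
  [ 0  0    -1   4 ]
Multiply R3 by 2.
  [ 1  0  -3/2  -1 ]
  [ 0  1     1   0 ]
  [ 0  0     1  -2 ]
  [ 0  0    -1   4 ]
Add R3 to R4.
  [ 1  0  -3/2  -1 ]
  [ 0  1     1   0 ]
  [ 0  0     1  -2 ]
  [ 0  0     0   2 ]
Multiply R4 by 1/2.
  [ 1  0  -3/2  -1 ]
  [ 0  1     1   0 ]
  [ 0  0     1  -2 ]
  [ 0  0     0   1 ]
Add 2 times R4 to R3.
  [ 1  0  -3/2  -1 ]
  [ 0  1     1   0 ]
  [ 0  0     1   0 ]
  [ 0  0     0   1 ]
Add R4 to R1.
  [ 1  0  -3/2  0 ]
  [ 0  1     1  0 ]
  [ 0  0     1  0 ]
  [ 0  0     0  1 ]
Subtract R3 from R2.
  [ 1  0  -3/2  0 ]
  [ 0  1     0  0 ]
  [ 0  0     1  0 ]
  [ 0  0     0  1 ]
Add 3/2 times R3 to R1.
  [ 1  0  0  0 ]
  [ 0  1  0  0 ]
  [ 0  0  1  0 ]
  [ 0  0  0  1 ]
The reduced form has 4 nonzero rows.

rank = 4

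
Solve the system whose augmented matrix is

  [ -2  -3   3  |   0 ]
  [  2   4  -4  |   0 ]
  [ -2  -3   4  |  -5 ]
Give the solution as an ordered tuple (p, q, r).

(0, -5, -5)

Multiply ρ1 by -1/2.
  [  1  3/2  -3/2  |   0 ]
  [  2    4    -4  |   0 ]
  [ -2   -3     4  |  -5 ]
Subtract 2 times ρ1 from ρ2.
  [  1  3/2  -3/2  |   0 ]
  [  0    1    -1  |   0 ]
  [ -2   -3     4  |  -5 ]
Add 2 times ρ1 to ρ3.
  [ 1  3/2  -3/2  |   0 ]
  [ 0    1    -1  |   0 ]
  [ 0    0     1  |  -5 ]
Add ρ3 to ρ2.
  [ 1  3/2  -3/2  |   0 ]
  [ 0    1     0  |  -5 ]
  [ 0    0     1  |  -5 ]
Add 3/2 times ρ3 to ρ1.
  [ 1  3/2  0  |  -15/2 ]
  [ 0    1  0  |     -5 ]
  [ 0    0  1  |     -5 ]
Subtract 3/2 times ρ2 from ρ1.
  [ 1  0  0  |   0 ]
  [ 0  1  0  |  -5 ]
  [ 0  0  1  |  -5 ]
Reading off the last column: p = 0, q = -5, r = -5.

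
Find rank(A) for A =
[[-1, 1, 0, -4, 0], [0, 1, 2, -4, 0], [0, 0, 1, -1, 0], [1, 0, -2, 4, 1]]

Multiply R1 by -1.
  [ 1  -1   0   4  0 ]
  [ 0   1   2  -4  0 ]
  [ 0   0   1  -1  0 ]
  [ 1   0  -2   4  1 ]
Subtract R1 from R4.
  [ 1  -1   0   4  0 ]
  [ 0   1   2  -4  0 ]
  [ 0   0   1  -1  0 ]
  [ 0   1  -2   0  1 ]
Subtract R2 from R4.
  [ 1  -1   0   4  0 ]
  [ 0   1   2  -4  0 ]
  [ 0   0   1  -1  0 ]
  [ 0   0  -4   4  1 ]
Add 4 times R3 to R4.
  [ 1  -1  0   4  0 ]
  [ 0   1  2  -4  0 ]
  [ 0   0  1  -1  0 ]
  [ 0   0  0   0  1 ]
Subtract 2 times R3 from R2.
  [ 1  -1  0   4  0 ]
  [ 0   1  0  -2  0 ]
  [ 0   0  1  -1  0 ]
  [ 0   0  0   0  1 ]
Add R2 to R1.
  [ 1  0  0   2  0 ]
  [ 0  1  0  -2  0 ]
  [ 0  0  1  -1  0 ]
  [ 0  0  0   0  1 ]
The reduced form has 4 nonzero rows.

rank = 4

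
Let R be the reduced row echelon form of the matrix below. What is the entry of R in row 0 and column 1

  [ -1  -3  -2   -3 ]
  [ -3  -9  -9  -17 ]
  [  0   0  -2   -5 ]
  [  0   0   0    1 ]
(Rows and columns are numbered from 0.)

3

R1 -> -1·R1
  [  1   3   2    3 ]
  [ -3  -9  -9  -17 ]
  [  0   0  -2   -5 ]
  [  0   0   0    1 ]
R2 -> R2 + 3·R1
  [ 1  3   2   3 ]
  [ 0  0  -3  -8 ]
  [ 0  0  -2  -5 ]
  [ 0  0   0   1 ]
R2 -> -1/3·R2
  [ 1  3   2    3 ]
  [ 0  0   1  8/3 ]
  [ 0  0  -2   -5 ]
  [ 0  0   0    1 ]
R3 -> R3 + 2·R2
  [ 1  3  2    3 ]
  [ 0  0  1  8/3 ]
  [ 0  0  0  1/3 ]
  [ 0  0  0    1 ]
R3 -> 3·R3
  [ 1  3  2    3 ]
  [ 0  0  1  8/3 ]
  [ 0  0  0    1 ]
  [ 0  0  0    1 ]
R4 -> R4 − R3
  [ 1  3  2    3 ]
  [ 0  0  1  8/3 ]
  [ 0  0  0    1 ]
  [ 0  0  0    0 ]
R2 -> R2 − 8/3·R3
  [ 1  3  2  3 ]
  [ 0  0  1  0 ]
  [ 0  0  0  1 ]
  [ 0  0  0  0 ]
R1 -> R1 − 3·R3
  [ 1  3  2  0 ]
  [ 0  0  1  0 ]
  [ 0  0  0  1 ]
  [ 0  0  0  0 ]
R1 -> R1 − 2·R2
  [ 1  3  0  0 ]
  [ 0  0  1  0 ]
  [ 0  0  0  1 ]
  [ 0  0  0  0 ]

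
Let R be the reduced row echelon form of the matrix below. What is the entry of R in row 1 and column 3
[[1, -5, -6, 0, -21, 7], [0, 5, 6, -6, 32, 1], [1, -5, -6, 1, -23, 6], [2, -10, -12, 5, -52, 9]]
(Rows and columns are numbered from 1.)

R3 ← R3 − R1
  [ 1   -5   -6   0  -21   7 ]
  [ 0    5    6  -6   32   1 ]
  [ 0    0    0   1   -2  -1 ]
  [ 2  -10  -12   5  -52   9 ]
R4 ← R4 − 2·R1
  [ 1  -5  -6   0  -21   7 ]
  [ 0   5   6  -6   32   1 ]
  [ 0   0   0   1   -2  -1 ]
  [ 0   0   0   5  -10  -5 ]
R2 ← 1/5·R2
  [ 1  -5   -6     0   -21    7 ]
  [ 0   1  6/5  -6/5  32/5  1/5 ]
  [ 0   0    0     1    -2   -1 ]
  [ 0   0    0     5   -10   -5 ]
R4 ← R4 − 5·R3
  [ 1  -5   -6     0   -21    7 ]
  [ 0   1  6/5  -6/5  32/5  1/5 ]
  [ 0   0    0     1    -2   -1 ]
  [ 0   0    0     0     0    0 ]
R2 ← R2 + 6/5·R3
  [ 1  -5   -6  0  -21   7 ]
  [ 0   1  6/5  0    4  -1 ]
  [ 0   0    0  1   -2  -1 ]
  [ 0   0    0  0    0   0 ]
R1 ← R1 + 5·R2
  [ 1  0    0  0  -1   2 ]
  [ 0  1  6/5  0   4  -1 ]
  [ 0  0    0  1  -2  -1 ]
  [ 0  0    0  0   0   0 ]

0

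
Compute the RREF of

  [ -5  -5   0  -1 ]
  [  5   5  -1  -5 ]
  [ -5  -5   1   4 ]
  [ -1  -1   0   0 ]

Multiply ρ1 by -1/5.
  [  1   1   0  1/5 ]
  [  5   5  -1   -5 ]
  [ -5  -5   1    4 ]
  [ -1  -1   0    0 ]
Subtract 5 times ρ1 from ρ2.
  [  1   1   0  1/5 ]
  [  0   0  -1   -6 ]
  [ -5  -5   1    4 ]
  [ -1  -1   0    0 ]
Add 5 times ρ1 to ρ3.
  [  1   1   0  1/5 ]
  [  0   0  -1   -6 ]
  [  0   0   1    5 ]
  [ -1  -1   0    0 ]
Add ρ1 to ρ4.
  [ 1  1   0  1/5 ]
  [ 0  0  -1   -6 ]
  [ 0  0   1    5 ]
  [ 0  0   0  1/5 ]
Multiply ρ2 by -1.
  [ 1  1  0  1/5 ]
  [ 0  0  1    6 ]
  [ 0  0  1    5 ]
  [ 0  0  0  1/5 ]
Subtract ρ2 from ρ3.
  [ 1  1  0  1/5 ]
  [ 0  0  1    6 ]
  [ 0  0  0   -1 ]
  [ 0  0  0  1/5 ]
Multiply ρ3 by -1.
  [ 1  1  0  1/5 ]
  [ 0  0  1    6 ]
  [ 0  0  0    1 ]
  [ 0  0  0  1/5 ]
Subtract 1/5 times ρ3 from ρ4.
  [ 1  1  0  1/5 ]
  [ 0  0  1    6 ]
  [ 0  0  0    1 ]
  [ 0  0  0    0 ]
Subtract 6 times ρ3 from ρ2.
  [ 1  1  0  1/5 ]
  [ 0  0  1    0 ]
  [ 0  0  0    1 ]
  [ 0  0  0    0 ]
Subtract 1/5 times ρ3 from ρ1.
  [ 1  1  0  0 ]
  [ 0  0  1  0 ]
  [ 0  0  0  1 ]
  [ 0  0  0  0 ]

[[1, 1, 0, 0], [0, 0, 1, 0], [0, 0, 0, 1], [0, 0, 0, 0]]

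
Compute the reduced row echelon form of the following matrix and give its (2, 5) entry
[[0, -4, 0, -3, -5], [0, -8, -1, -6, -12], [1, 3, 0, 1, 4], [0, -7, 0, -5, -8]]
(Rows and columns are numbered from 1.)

-1

Swap ρ1 and ρ3.
  [ 1   3   0   1    4 ]
  [ 0  -8  -1  -6  -12 ]
  [ 0  -4   0  -3   -5 ]
  [ 0  -7   0  -5   -8 ]
Multiply ρ2 by -1/8.
  [ 1   3    0    1    4 ]
  [ 0   1  1/8  3/4  3/2 ]
  [ 0  -4    0   -3   -5 ]
  [ 0  -7    0   -5   -8 ]
Add 4 times ρ2 to ρ3.
  [ 1   3    0    1    4 ]
  [ 0   1  1/8  3/4  3/2 ]
  [ 0   0  1/2    0    1 ]
  [ 0  -7    0   -5   -8 ]
Add 7 times ρ2 to ρ4.
  [ 1  3    0    1    4 ]
  [ 0  1  1/8  3/4  3/2 ]
  [ 0  0  1/2    0    1 ]
  [ 0  0  7/8  1/4  5/2 ]
Multiply ρ3 by 2.
  [ 1  3    0    1    4 ]
  [ 0  1  1/8  3/4  3/2 ]
  [ 0  0    1    0    2 ]
  [ 0  0  7/8  1/4  5/2 ]
Subtract 7/8 times ρ3 from ρ4.
  [ 1  3    0    1    4 ]
  [ 0  1  1/8  3/4  3/2 ]
  [ 0  0    1    0    2 ]
  [ 0  0    0  1/4  3/4 ]
Multiply ρ4 by 4.
  [ 1  3    0    1    4 ]
  [ 0  1  1/8  3/4  3/2 ]
  [ 0  0    1    0    2 ]
  [ 0  0    0    1    3 ]
Subtract 3/4 times ρ4 from ρ2.
  [ 1  3    0  1     4 ]
  [ 0  1  1/8  0  -3/4 ]
  [ 0  0    1  0     2 ]
  [ 0  0    0  1     3 ]
Subtract ρ4 from ρ1.
  [ 1  3    0  0     1 ]
  [ 0  1  1/8  0  -3/4 ]
  [ 0  0    1  0     2 ]
  [ 0  0    0  1     3 ]
Subtract 1/8 times ρ3 from ρ2.
  [ 1  3  0  0   1 ]
  [ 0  1  0  0  -1 ]
  [ 0  0  1  0   2 ]
  [ 0  0  0  1   3 ]
Subtract 3 times ρ2 from ρ1.
  [ 1  0  0  0   4 ]
  [ 0  1  0  0  -1 ]
  [ 0  0  1  0   2 ]
  [ 0  0  0  1   3 ]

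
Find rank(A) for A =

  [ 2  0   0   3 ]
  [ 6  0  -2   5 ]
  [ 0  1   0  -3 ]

ρ1 := 1/2·ρ1
  [ 1  0   0  3/2 ]
  [ 6  0  -2    5 ]
  [ 0  1   0   -3 ]
ρ2 := ρ2 − 6·ρ1
  [ 1  0   0  3/2 ]
  [ 0  0  -2   -4 ]
  [ 0  1   0   -3 ]
ρ2 ↔ ρ3
  [ 1  0   0  3/2 ]
  [ 0  1   0   -3 ]
  [ 0  0  -2   -4 ]
ρ3 := -1/2·ρ3
  [ 1  0  0  3/2 ]
  [ 0  1  0   -3 ]
  [ 0  0  1    2 ]
The reduced form has 3 nonzero rows.

rank = 3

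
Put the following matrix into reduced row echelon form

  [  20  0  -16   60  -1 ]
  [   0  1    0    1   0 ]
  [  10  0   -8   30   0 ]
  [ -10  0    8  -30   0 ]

[[1, 0, -4/5, 3, 0], [0, 1, 0, 1, 0], [0, 0, 0, 0, 1], [0, 0, 0, 0, 0]]

R1 ← 1/20·R1
R3 ← R3 − 10·R1
R4 ← R4 + 10·R1
R3 ← 2·R3
R4 ← R4 + 1/2·R3
R1 ← R1 + 1/20·R3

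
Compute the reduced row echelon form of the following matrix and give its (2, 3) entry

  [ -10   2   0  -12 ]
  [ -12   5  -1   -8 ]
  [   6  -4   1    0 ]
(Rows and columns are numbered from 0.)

4

r1 := -1/10·r1
  [   1  -1/5   0  6/5 ]
  [ -12     5  -1   -8 ]
  [   6    -4   1    0 ]
r2 := r2 + 12·r1
  [ 1  -1/5   0   6/5 ]
  [ 0  13/5  -1  32/5 ]
  [ 6    -4   1     0 ]
r3 := r3 − 6·r1
  [ 1   -1/5   0    6/5 ]
  [ 0   13/5  -1   32/5 ]
  [ 0  -14/5   1  -36/5 ]
r2 := 5/13·r2
  [ 1   -1/5      0    6/5 ]
  [ 0      1  -5/13  32/13 ]
  [ 0  -14/5      1  -36/5 ]
r3 := r3 + 14/5·r2
  [ 1  -1/5      0    6/5 ]
  [ 0     1  -5/13  32/13 ]
  [ 0     0  -1/13  -4/13 ]
r3 := -13·r3
  [ 1  -1/5      0    6/5 ]
  [ 0     1  -5/13  32/13 ]
  [ 0     0      1      4 ]
r2 := r2 + 5/13·r3
  [ 1  -1/5  0  6/5 ]
  [ 0     1  0    4 ]
  [ 0     0  1    4 ]
r1 := r1 + 1/5·r2
  [ 1  0  0  2 ]
  [ 0  1  0  4 ]
  [ 0  0  1  4 ]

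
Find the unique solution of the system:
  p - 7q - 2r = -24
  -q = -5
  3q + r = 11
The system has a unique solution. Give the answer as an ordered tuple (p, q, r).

Form the augmented matrix and row-reduce:
  [ 1  -7  -2  |  -24 ]
  [ 0  -1   0  |   -5 ]
  [ 0   3   1  |   11 ]
ρ2 := -1·ρ2
ρ3 := ρ3 − 3·ρ2
ρ1 := ρ1 + 2·ρ3
ρ1 := ρ1 + 7·ρ2
Reading off the last column: p = 3, q = 5, r = -4.

(3, 5, -4)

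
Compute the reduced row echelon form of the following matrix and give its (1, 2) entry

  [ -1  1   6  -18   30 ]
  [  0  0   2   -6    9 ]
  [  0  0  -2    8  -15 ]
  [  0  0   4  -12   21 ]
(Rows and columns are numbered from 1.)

R1 -> -1·R1
  [ 1  -1  -6   18  -30 ]
  [ 0   0   2   -6    9 ]
  [ 0   0  -2    8  -15 ]
  [ 0   0   4  -12   21 ]
R2 -> 1/2·R2
  [ 1  -1  -6   18  -30 ]
  [ 0   0   1   -3  9/2 ]
  [ 0   0  -2    8  -15 ]
  [ 0   0   4  -12   21 ]
R3 -> R3 + 2·R2
  [ 1  -1  -6   18  -30 ]
  [ 0   0   1   -3  9/2 ]
  [ 0   0   0    2   -6 ]
  [ 0   0   4  -12   21 ]
R4 -> R4 − 4·R2
  [ 1  -1  -6  18  -30 ]
  [ 0   0   1  -3  9/2 ]
  [ 0   0   0   2   -6 ]
  [ 0   0   0   0    3 ]
R3 -> 1/2·R3
  [ 1  -1  -6  18  -30 ]
  [ 0   0   1  -3  9/2 ]
  [ 0   0   0   1   -3 ]
  [ 0   0   0   0    3 ]
R4 -> 1/3·R4
  [ 1  -1  -6  18  -30 ]
  [ 0   0   1  -3  9/2 ]
  [ 0   0   0   1   -3 ]
  [ 0   0   0   0    1 ]
R3 -> R3 + 3·R4
  [ 1  -1  -6  18  -30 ]
  [ 0   0   1  -3  9/2 ]
  [ 0   0   0   1    0 ]
  [ 0   0   0   0    1 ]
R2 -> R2 − 9/2·R4
  [ 1  -1  -6  18  -30 ]
  [ 0   0   1  -3    0 ]
  [ 0   0   0   1    0 ]
  [ 0   0   0   0    1 ]
R1 -> R1 + 30·R4
  [ 1  -1  -6  18  0 ]
  [ 0   0   1  -3  0 ]
  [ 0   0   0   1  0 ]
  [ 0   0   0   0  1 ]
R2 -> R2 + 3·R3
  [ 1  -1  -6  18  0 ]
  [ 0   0   1   0  0 ]
  [ 0   0   0   1  0 ]
  [ 0   0   0   0  1 ]
R1 -> R1 − 18·R3
  [ 1  -1  -6  0  0 ]
  [ 0   0   1  0  0 ]
  [ 0   0   0  1  0 ]
  [ 0   0   0  0  1 ]
R1 -> R1 + 6·R2
  [ 1  -1  0  0  0 ]
  [ 0   0  1  0  0 ]
  [ 0   0  0  1  0 ]
  [ 0   0  0  0  1 ]

-1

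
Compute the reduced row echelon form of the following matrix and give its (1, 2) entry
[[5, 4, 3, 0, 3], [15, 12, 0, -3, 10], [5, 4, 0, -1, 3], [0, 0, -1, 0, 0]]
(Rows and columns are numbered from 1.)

R1 ← 1/5·R1
R2 ← R2 − 15·R1
R3 ← R3 − 5·R1
R2 ← -1/9·R2
R3 ← R3 + 3·R2
R4 ← R4 + R2
R3 ↔ R4
R3 ← 3·R3
R4 ← -3·R4
R3 ← R3 + 1/3·R4
R2 ← R2 + 1/9·R4
R1 ← R1 − 3/5·R4
R2 ← R2 − 1/3·R3
R1 ← R1 − 3/5·R2

4/5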